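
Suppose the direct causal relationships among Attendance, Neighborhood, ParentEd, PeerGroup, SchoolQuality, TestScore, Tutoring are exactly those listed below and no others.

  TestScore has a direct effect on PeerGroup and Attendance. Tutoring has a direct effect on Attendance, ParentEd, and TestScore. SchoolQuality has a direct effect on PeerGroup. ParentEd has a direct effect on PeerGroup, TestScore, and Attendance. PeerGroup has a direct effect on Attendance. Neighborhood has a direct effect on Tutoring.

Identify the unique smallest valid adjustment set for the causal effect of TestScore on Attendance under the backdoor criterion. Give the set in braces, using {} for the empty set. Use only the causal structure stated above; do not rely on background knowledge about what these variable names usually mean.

{ParentEd, Tutoring}

Variables eligible for adjustment (non-descendants of TestScore, excluding TestScore and Attendance): {Neighborhood, ParentEd, SchoolQuality, Tutoring}.
Backdoor paths from TestScore to Attendance:
  P1: TestScore <- Tutoring -> ParentEd -> PeerGroup -> Attendance
  P2: TestScore <- Tutoring -> ParentEd -> Attendance
  P3: TestScore <- Tutoring -> Attendance
  P4: TestScore <- ParentEd <- Tutoring -> Attendance
  P5: TestScore <- ParentEd -> PeerGroup -> Attendance
  P6: TestScore <- ParentEd -> Attendance
The empty set is not sufficient: P1 (TestScore <- Tutoring -> ParentEd -> PeerGroup -> Attendance) has no collider blocking it and no conditioned non-collider, so it is open.
Try {ParentEd, Tutoring}:
  P1: blocked at fork node Tutoring ∈ conditioning set.
  P2: blocked at fork node Tutoring ∈ conditioning set.
  P3: blocked at fork node Tutoring ∈ conditioning set.
  P4: blocked at chain node ParentEd ∈ conditioning set.
  P5: blocked at fork node ParentEd ∈ conditioning set.
  P6: blocked at fork node ParentEd ∈ conditioning set.
{ParentEd, Tutoring} contains no descendant of TestScore and blocks every backdoor path.
Every element of {ParentEd, Tutoring} is needed (dropping ParentEd leaves P5 open; dropping Tutoring leaves P3 open), so no proper subset is valid.
Among all size-2 subsets of the eligible variables, only {ParentEd, Tutoring} blocks every backdoor path, so it is the unique smallest valid adjustment set.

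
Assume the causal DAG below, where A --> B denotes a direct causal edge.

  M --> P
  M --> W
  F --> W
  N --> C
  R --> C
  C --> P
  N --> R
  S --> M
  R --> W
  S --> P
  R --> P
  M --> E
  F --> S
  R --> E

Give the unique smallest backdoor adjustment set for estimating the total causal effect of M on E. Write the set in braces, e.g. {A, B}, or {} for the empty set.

Variables eligible for adjustment (non-descendants of M, excluding M and E): {C, F, N, R, S}.
Backdoor paths from M to E:
  P1: M <- S <- F -> W <- R -> E
  P2: M <- S -> P <- R -> E
  P3: M <- S -> P <- C <- N -> R -> E
  P4: M <- S -> P <- C <- R -> E
Each backdoor path contains an unconditioned collider, so every path is already blocked with the empty conditioning set:
  P1: blocked at collider W (neither it nor any descendant is in the conditioning set).
  P2: blocked at collider P (neither it nor any descendant is in the conditioning set).
  P3: blocked at collider P (neither it nor any descendant is in the conditioning set).
  P4: blocked at collider P (neither it nor any descendant is in the conditioning set).
The empty set is therefore the unique smallest valid set.

{}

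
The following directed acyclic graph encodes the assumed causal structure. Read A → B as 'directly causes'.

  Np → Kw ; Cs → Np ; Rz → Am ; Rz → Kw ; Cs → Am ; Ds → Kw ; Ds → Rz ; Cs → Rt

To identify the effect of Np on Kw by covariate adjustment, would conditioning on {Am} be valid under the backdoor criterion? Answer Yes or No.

Backdoor paths from Np to Kw (paths whose first edge points into Np):
  P1: Np <- Cs -> Am <- Rz <- Ds -> Kw
  P2: Np <- Cs -> Am <- Rz -> Kw
Condition 1 (no descendant of Np in the set): holds — descendants of Np are {Kw}; none are in {Am}.
Condition 2 (every backdoor path blocked by {Am}):
  P1: open — collider(s) Am are conditioned on (or have a conditioned descendant) and no non-collider on the path is in the set.
  P2: open — collider(s) Am are conditioned on (or have a conditioned descendant) and no non-collider on the path is in the set.
{Am} does not satisfy the backdoor criterion.

No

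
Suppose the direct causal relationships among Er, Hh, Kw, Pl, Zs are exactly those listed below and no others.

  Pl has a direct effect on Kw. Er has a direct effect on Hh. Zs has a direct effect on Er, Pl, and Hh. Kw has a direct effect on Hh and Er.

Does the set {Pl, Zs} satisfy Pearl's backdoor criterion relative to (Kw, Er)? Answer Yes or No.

Backdoor paths from Kw to Er (paths whose first edge points into Kw):
  P1: Kw <- Pl <- Zs -> Er
  P2: Kw <- Pl <- Zs -> Hh <- Er
Condition 1 (no descendant of Kw in the set): holds — descendants of Kw are {Er, Hh}; none are in {Pl, Zs}.
Condition 2 (every backdoor path blocked by {Pl, Zs}):
  P1: blocked at chain node Pl ∈ conditioning set.
  P2: blocked at chain node Pl ∈ conditioning set.
{Pl, Zs} satisfies the backdoor criterion.

Yes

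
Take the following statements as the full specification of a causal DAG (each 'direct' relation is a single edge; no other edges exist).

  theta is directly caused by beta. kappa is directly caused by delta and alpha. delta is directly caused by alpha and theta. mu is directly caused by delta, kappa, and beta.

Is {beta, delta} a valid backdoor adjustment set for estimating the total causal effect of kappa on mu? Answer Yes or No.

Backdoor paths from kappa to mu (paths whose first edge points into kappa):
  P1: kappa <- alpha -> delta <- theta <- beta -> mu
  P2: kappa <- alpha -> delta -> mu
  P3: kappa <- delta <- theta <- beta -> mu
  P4: kappa <- delta -> mu
Condition 1 (no descendant of kappa in the set): holds — descendants of kappa are {mu}; none are in {beta, delta}.
Condition 2 (every backdoor path blocked by {beta, delta}):
  P1: blocked at fork node beta ∈ conditioning set.
  P2: blocked at chain node delta ∈ conditioning set.
  P3: blocked at chain node delta ∈ conditioning set.
  P4: blocked at fork node delta ∈ conditioning set.
{beta, delta} satisfies the backdoor criterion.

Yes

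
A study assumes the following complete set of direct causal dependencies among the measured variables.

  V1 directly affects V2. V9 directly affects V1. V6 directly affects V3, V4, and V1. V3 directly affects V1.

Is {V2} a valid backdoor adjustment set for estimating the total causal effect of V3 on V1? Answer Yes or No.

Backdoor paths from V3 to V1 (paths whose first edge points into V3):
  P1: V3 <- V6 -> V1
Condition 1 (no descendant of V3 in the set): FAILS — V2 is a descendant of V3.
Condition 2 (every backdoor path blocked by {V2}):
  P1: open — no interior node is in the conditioning set.
{V2} does not satisfy the backdoor criterion.

No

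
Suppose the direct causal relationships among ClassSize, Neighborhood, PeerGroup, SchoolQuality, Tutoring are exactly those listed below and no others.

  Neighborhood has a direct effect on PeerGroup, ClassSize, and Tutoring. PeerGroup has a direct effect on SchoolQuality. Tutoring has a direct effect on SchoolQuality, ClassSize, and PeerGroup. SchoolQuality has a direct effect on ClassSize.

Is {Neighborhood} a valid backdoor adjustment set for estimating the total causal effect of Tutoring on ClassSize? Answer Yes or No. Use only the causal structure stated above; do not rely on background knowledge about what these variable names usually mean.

Yes

Backdoor paths from Tutoring to ClassSize (paths whose first edge points into Tutoring):
  P1: Tutoring <- Neighborhood -> PeerGroup -> SchoolQuality -> ClassSize
  P2: Tutoring <- Neighborhood -> ClassSize
Condition 1 (no descendant of Tutoring in the set): holds — descendants of Tutoring are {ClassSize, PeerGroup, SchoolQuality}; none are in {Neighborhood}.
Condition 2 (every backdoor path blocked by {Neighborhood}):
  P1: blocked at fork node Neighborhood ∈ conditioning set.
  P2: blocked at fork node Neighborhood ∈ conditioning set.
{Neighborhood} satisfies the backdoor criterion.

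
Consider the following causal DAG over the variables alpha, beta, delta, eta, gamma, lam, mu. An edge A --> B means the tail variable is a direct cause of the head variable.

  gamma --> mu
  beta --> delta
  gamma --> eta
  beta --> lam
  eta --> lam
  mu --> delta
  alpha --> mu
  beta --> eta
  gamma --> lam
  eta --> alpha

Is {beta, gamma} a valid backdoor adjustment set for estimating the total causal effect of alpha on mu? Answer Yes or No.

Backdoor paths from alpha to mu (paths whose first edge points into alpha):
  P1: alpha <- eta <- gamma -> mu
  P2: alpha <- eta <- gamma -> lam <- beta -> delta <- mu
  P3: alpha <- eta <- beta -> delta <- mu
  P4: alpha <- eta <- beta -> lam <- gamma -> mu
  P5: alpha <- eta -> lam <- gamma -> mu
  P6: alpha <- eta -> lam <- beta -> delta <- mu
Condition 1 (no descendant of alpha in the set): holds — descendants of alpha are {delta, mu}; none are in {beta, gamma}.
Condition 2 (every backdoor path blocked by {beta, gamma}):
  P1: blocked at fork node gamma ∈ conditioning set.
  P2: blocked at fork node gamma ∈ conditioning set.
  P3: blocked at fork node beta ∈ conditioning set.
  P4: blocked at fork node beta ∈ conditioning set.
  P5: blocked at collider lam (neither it nor any descendant is in the conditioning set).
  P6: blocked at collider lam (neither it nor any descendant is in the conditioning set).
{beta, gamma} satisfies the backdoor criterion.

Yes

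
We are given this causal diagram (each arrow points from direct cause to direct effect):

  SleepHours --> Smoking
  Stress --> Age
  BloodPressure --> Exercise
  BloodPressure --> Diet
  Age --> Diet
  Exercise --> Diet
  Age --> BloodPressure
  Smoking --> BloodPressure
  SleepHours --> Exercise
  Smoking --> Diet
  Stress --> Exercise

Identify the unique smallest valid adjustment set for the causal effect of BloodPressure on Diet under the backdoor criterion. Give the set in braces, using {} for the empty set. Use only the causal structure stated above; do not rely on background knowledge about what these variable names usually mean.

{Age, Smoking}

Variables eligible for adjustment (non-descendants of BloodPressure, excluding BloodPressure and Diet): {Age, SleepHours, Smoking, Stress}.
Backdoor paths from BloodPressure to Diet:
  P1: BloodPressure <- Age <- Stress -> Exercise <- SleepHours -> Smoking -> Diet
  P2: BloodPressure <- Age <- Stress -> Exercise -> Diet
  P3: BloodPressure <- Age -> Diet
  P4: BloodPressure <- Smoking <- SleepHours -> Exercise <- Stress -> Age -> Diet
  P5: BloodPressure <- Smoking <- SleepHours -> Exercise -> Diet
  P6: BloodPressure <- Smoking -> Diet
The empty set is not sufficient: P2 (BloodPressure <- Age <- Stress -> Exercise -> Diet) has no collider blocking it and no conditioned non-collider, so it is open.
Try {Age, Smoking}:
  P1: blocked at chain node Age ∈ conditioning set.
  P2: blocked at chain node Age ∈ conditioning set.
  P3: blocked at fork node Age ∈ conditioning set.
  P4: blocked at chain node Smoking ∈ conditioning set.
  P5: blocked at chain node Smoking ∈ conditioning set.
  P6: blocked at fork node Smoking ∈ conditioning set.
{Age, Smoking} contains no descendant of BloodPressure and blocks every backdoor path.
Every element of {Age, Smoking} is needed (dropping Age leaves P2 open; dropping Smoking leaves P5 open), so no proper subset is valid.
Among all size-2 subsets of the eligible variables, only {Age, Smoking} blocks every backdoor path, so it is the unique smallest valid adjustment set.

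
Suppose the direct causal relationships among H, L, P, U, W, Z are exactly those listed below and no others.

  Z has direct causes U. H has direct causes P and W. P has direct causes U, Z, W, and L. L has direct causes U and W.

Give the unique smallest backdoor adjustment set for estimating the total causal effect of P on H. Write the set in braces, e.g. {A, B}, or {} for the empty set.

Variables eligible for adjustment (non-descendants of P, excluding P and H): {L, U, W, Z}.
Backdoor paths from P to H:
  P1: P <- U -> L <- W -> H
  P2: P <- W -> H
  P3: P <- L <- W -> H
  P4: P <- Z <- U -> L <- W -> H
The empty set is not sufficient: P2 (P <- W -> H) has no collider blocking it and no conditioned non-collider, so it is open.
Try {W}:
  P1: blocked at collider L (neither it nor any descendant is in the conditioning set).
  P2: blocked at fork node W ∈ conditioning set.
  P3: blocked at fork node W ∈ conditioning set.
  P4: blocked at collider L (neither it nor any descendant is in the conditioning set).
{W} contains no descendant of P and blocks every backdoor path.
No other singleton works — e.g. {U} leaves P2 open — so {W} is the unique smallest valid adjustment set.

{W}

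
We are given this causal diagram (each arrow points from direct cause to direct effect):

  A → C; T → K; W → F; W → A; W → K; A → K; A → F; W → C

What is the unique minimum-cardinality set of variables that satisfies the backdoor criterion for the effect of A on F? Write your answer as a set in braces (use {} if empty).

Variables eligible for adjustment (non-descendants of A, excluding A and F): {T, W}.
Backdoor paths from A to F:
  P1: A <- W -> F
The empty set is not sufficient: P1 (A <- W -> F) has no collider blocking it and no conditioned non-collider, so it is open.
Try {W}:
  P1: blocked at fork node W ∈ conditioning set.
{W} contains no descendant of A and blocks every backdoor path.
No other singleton works — e.g. {T} leaves P1 open — so {W} is the unique smallest valid adjustment set.

{W}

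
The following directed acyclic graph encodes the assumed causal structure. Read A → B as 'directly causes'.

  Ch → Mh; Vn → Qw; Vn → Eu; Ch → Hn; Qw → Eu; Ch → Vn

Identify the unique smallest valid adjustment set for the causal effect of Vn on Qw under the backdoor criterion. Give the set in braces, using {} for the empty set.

Variables eligible for adjustment (non-descendants of Vn, excluding Vn and Qw): {Ch, Hn, Mh}.
Backdoor paths from Vn to Qw:
  (none)
With no backdoor paths the empty set already satisfies the criterion, and it is trivially minimal.

{}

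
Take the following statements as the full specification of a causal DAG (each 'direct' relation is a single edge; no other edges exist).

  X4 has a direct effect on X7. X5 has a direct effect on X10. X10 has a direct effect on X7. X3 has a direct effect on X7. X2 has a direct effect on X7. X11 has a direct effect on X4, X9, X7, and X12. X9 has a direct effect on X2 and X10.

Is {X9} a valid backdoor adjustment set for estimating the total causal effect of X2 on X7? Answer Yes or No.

Yes

Backdoor paths from X2 to X7 (paths whose first edge points into X2):
  P1: X2 <- X9 <- X11 -> X4 -> X7
  P2: X2 <- X9 <- X11 -> X7
  P3: X2 <- X9 -> X10 -> X7
Condition 1 (no descendant of X2 in the set): holds — descendants of X2 are {X7}; none are in {X9}.
Condition 2 (every backdoor path blocked by {X9}):
  P1: blocked at chain node X9 ∈ conditioning set.
  P2: blocked at chain node X9 ∈ conditioning set.
  P3: blocked at fork node X9 ∈ conditioning set.
{X9} satisfies the backdoor criterion.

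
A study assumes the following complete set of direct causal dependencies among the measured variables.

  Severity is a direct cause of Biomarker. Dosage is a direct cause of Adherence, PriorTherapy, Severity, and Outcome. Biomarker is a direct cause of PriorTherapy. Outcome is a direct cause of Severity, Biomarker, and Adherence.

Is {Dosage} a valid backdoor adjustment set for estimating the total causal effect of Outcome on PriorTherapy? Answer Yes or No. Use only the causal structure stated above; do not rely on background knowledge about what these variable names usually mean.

Yes

Backdoor paths from Outcome to PriorTherapy (paths whose first edge points into Outcome):
  P1: Outcome <- Dosage -> Severity -> Biomarker -> PriorTherapy
  P2: Outcome <- Dosage -> PriorTherapy
Condition 1 (no descendant of Outcome in the set): holds — descendants of Outcome are {Adherence, Biomarker, PriorTherapy, Severity}; none are in {Dosage}.
Condition 2 (every backdoor path blocked by {Dosage}):
  P1: blocked at fork node Dosage ∈ conditioning set.
  P2: blocked at fork node Dosage ∈ conditioning set.
{Dosage} satisfies the backdoor criterion.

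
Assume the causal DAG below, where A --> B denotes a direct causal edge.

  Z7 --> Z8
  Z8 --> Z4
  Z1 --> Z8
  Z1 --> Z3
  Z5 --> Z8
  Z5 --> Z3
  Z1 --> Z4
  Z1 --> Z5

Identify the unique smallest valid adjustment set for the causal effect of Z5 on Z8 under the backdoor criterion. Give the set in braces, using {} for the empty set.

Variables eligible for adjustment (non-descendants of Z5, excluding Z5 and Z8): {Z1, Z7}.
Backdoor paths from Z5 to Z8:
  P1: Z5 <- Z1 -> Z8
  P2: Z5 <- Z1 -> Z4 <- Z8
The empty set is not sufficient: P1 (Z5 <- Z1 -> Z8) has no collider blocking it and no conditioned non-collider, so it is open.
Try {Z1}:
  P1: blocked at fork node Z1 ∈ conditioning set.
  P2: blocked at fork node Z1 ∈ conditioning set.
{Z1} contains no descendant of Z5 and blocks every backdoor path.
No other singleton works — e.g. {Z7} leaves P1 open — so {Z1} is the unique smallest valid adjustment set.

{Z1}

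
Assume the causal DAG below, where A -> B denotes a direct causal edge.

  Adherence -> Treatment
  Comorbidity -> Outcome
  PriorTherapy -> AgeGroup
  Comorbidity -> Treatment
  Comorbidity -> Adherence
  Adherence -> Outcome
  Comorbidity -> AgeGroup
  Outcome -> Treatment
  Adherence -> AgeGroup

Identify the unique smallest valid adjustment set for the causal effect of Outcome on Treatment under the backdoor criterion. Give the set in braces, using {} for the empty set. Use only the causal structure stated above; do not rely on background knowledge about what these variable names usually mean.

{Adherence, Comorbidity}

Variables eligible for adjustment (non-descendants of Outcome, excluding Outcome and Treatment): {Adherence, AgeGroup, Comorbidity, PriorTherapy}.
Backdoor paths from Outcome to Treatment:
  P1: Outcome <- Comorbidity -> Adherence -> Treatment
  P2: Outcome <- Comorbidity -> AgeGroup <- Adherence -> Treatment
  P3: Outcome <- Comorbidity -> Treatment
  P4: Outcome <- Adherence <- Comorbidity -> Treatment
  P5: Outcome <- Adherence -> AgeGroup <- Comorbidity -> Treatment
  P6: Outcome <- Adherence -> Treatment
The empty set is not sufficient: P1 (Outcome <- Comorbidity -> Adherence -> Treatment) has no collider blocking it and no conditioned non-collider, so it is open.
Try {Adherence, Comorbidity}:
  P1: blocked at fork node Comorbidity ∈ conditioning set.
  P2: blocked at fork node Comorbidity ∈ conditioning set.
  P3: blocked at fork node Comorbidity ∈ conditioning set.
  P4: blocked at chain node Adherence ∈ conditioning set.
  P5: blocked at fork node Adherence ∈ conditioning set.
  P6: blocked at fork node Adherence ∈ conditioning set.
{Adherence, Comorbidity} contains no descendant of Outcome and blocks every backdoor path.
Every element of {Adherence, Comorbidity} is needed (dropping Adherence leaves P6 open; dropping Comorbidity leaves P3 open), so no proper subset is valid.
Among all size-2 subsets of the eligible variables, only {Adherence, Comorbidity} blocks every backdoor path, so it is the unique smallest valid adjustment set.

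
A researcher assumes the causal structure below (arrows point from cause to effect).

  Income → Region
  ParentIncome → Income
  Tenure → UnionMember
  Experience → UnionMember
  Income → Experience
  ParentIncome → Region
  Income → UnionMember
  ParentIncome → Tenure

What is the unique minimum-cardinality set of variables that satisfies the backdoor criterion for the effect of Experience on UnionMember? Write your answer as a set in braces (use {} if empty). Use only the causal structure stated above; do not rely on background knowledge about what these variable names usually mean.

Variables eligible for adjustment (non-descendants of Experience, excluding Experience and UnionMember): {Income, ParentIncome, Region, Tenure}.
Backdoor paths from Experience to UnionMember:
  P1: Experience <- Income <- ParentIncome -> Tenure -> UnionMember
  P2: Experience <- Income -> Region <- ParentIncome -> Tenure -> UnionMember
  P3: Experience <- Income -> UnionMember
The empty set is not sufficient: P1 (Experience <- Income <- ParentIncome -> Tenure -> UnionMember) has no collider blocking it and no conditioned non-collider, so it is open.
Try {Income}:
  P1: blocked at chain node Income ∈ conditioning set.
  P2: blocked at fork node Income ∈ conditioning set.
  P3: blocked at fork node Income ∈ conditioning set.
{Income} contains no descendant of Experience and blocks every backdoor path.
No other singleton works — e.g. {ParentIncome} leaves P3 open — so {Income} is the unique smallest valid adjustment set.

{Income}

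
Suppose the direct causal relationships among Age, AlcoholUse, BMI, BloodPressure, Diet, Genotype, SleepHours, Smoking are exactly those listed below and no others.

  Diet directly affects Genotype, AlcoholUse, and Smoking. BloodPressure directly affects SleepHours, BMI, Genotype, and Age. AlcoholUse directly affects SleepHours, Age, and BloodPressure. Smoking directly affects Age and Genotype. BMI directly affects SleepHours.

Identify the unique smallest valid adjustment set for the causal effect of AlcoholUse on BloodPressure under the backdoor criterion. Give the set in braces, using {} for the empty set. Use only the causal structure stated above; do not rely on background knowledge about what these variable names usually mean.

Variables eligible for adjustment (non-descendants of AlcoholUse, excluding AlcoholUse and BloodPressure): {Diet, Smoking}.
Backdoor paths from AlcoholUse to BloodPressure:
  P1: AlcoholUse <- Diet -> Smoking -> Age <- BloodPressure
  P2: AlcoholUse <- Diet -> Smoking -> Genotype <- BloodPressure
  P3: AlcoholUse <- Diet -> Genotype <- Smoking -> Age <- BloodPressure
  P4: AlcoholUse <- Diet -> Genotype <- BloodPressure
Each backdoor path contains an unconditioned collider, so every path is already blocked with the empty conditioning set:
  P1: blocked at collider Age (neither it nor any descendant is in the conditioning set).
  P2: blocked at collider Genotype (neither it nor any descendant is in the conditioning set).
  P3: blocked at collider Genotype (neither it nor any descendant is in the conditioning set).
  P4: blocked at collider Genotype (neither it nor any descendant is in the conditioning set).
The empty set is therefore the unique smallest valid set.

{}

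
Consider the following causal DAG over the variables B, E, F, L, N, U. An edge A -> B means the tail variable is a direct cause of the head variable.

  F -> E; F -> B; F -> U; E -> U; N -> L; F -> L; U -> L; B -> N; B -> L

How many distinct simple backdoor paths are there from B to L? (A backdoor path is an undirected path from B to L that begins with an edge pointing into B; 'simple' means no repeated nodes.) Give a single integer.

3

A backdoor path from B to L is any simple undirected path whose first edge points into B (i.e. leaves B via a parent).
Parents of B: {F}.
Enumerating:
  P1: B <- F -> E -> U -> L
  P2: B <- F -> U -> L
  P3: B <- F -> L
That exhausts the simple backdoor paths. Count: 3.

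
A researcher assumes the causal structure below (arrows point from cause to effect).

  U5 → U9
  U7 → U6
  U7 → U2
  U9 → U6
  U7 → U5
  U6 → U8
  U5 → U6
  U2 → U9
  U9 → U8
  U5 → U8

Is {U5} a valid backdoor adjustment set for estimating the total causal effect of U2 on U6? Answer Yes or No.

Backdoor paths from U2 to U6 (paths whose first edge points into U2):
  P1: U2 <- U7 -> U5 -> U9 -> U6
  P2: U2 <- U7 -> U5 -> U9 -> U8 <- U6
  P3: U2 <- U7 -> U5 -> U6
  P4: U2 <- U7 -> U5 -> U8 <- U9 -> U6
  P5: U2 <- U7 -> U5 -> U8 <- U6
  P6: U2 <- U7 -> U6
Condition 1 (no descendant of U2 in the set): holds — descendants of U2 are {U6, U8, U9}; none are in {U5}.
Condition 2 (every backdoor path blocked by {U5}):
  P1: blocked at chain node U5 ∈ conditioning set.
  P2: blocked at chain node U5 ∈ conditioning set.
  P3: blocked at chain node U5 ∈ conditioning set.
  P4: blocked at chain node U5 ∈ conditioning set.
  P5: blocked at chain node U5 ∈ conditioning set.
  P6: open — no interior node is in the conditioning set.
{U5} does not satisfy the backdoor criterion.

No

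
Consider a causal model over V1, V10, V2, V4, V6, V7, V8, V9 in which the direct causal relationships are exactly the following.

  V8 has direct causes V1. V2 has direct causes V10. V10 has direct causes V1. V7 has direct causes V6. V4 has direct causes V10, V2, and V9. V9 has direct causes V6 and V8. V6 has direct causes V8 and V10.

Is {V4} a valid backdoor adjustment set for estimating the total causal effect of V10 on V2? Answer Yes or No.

No

Backdoor paths from V10 to V2 (paths whose first edge points into V10):
  P1: V10 <- V1 -> V8 -> V6 -> V9 -> V4 <- V2
  P2: V10 <- V1 -> V8 -> V9 -> V4 <- V2
Condition 1 (no descendant of V10 in the set): FAILS — V4 is a descendant of V10.
Condition 2 (every backdoor path blocked by {V4}):
  P1: open — collider(s) V4 are conditioned on (or have a conditioned descendant) and no non-collider on the path is in the set.
  P2: open — collider(s) V4 are conditioned on (or have a conditioned descendant) and no non-collider on the path is in the set.
{V4} does not satisfy the backdoor criterion.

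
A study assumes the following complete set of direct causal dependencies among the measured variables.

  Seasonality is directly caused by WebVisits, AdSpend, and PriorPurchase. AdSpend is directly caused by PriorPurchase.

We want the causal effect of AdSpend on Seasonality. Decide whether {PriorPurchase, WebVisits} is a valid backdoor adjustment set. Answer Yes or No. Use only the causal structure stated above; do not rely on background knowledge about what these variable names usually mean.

Backdoor paths from AdSpend to Seasonality (paths whose first edge points into AdSpend):
  P1: AdSpend <- PriorPurchase -> Seasonality
Condition 1 (no descendant of AdSpend in the set): holds — descendants of AdSpend are {Seasonality}; none are in {PriorPurchase, WebVisits}.
Condition 2 (every backdoor path blocked by {PriorPurchase, WebVisits}):
  P1: blocked at fork node PriorPurchase ∈ conditioning set.
{PriorPurchase, WebVisits} satisfies the backdoor criterion.

Yes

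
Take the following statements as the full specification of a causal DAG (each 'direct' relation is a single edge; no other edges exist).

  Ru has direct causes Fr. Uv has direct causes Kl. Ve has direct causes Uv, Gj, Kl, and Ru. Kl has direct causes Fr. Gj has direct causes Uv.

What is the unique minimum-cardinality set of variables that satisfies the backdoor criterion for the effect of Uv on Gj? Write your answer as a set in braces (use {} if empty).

Variables eligible for adjustment (non-descendants of Uv, excluding Uv and Gj): {Fr, Kl, Ru}.
Backdoor paths from Uv to Gj:
  P1: Uv <- Kl <- Fr -> Ru -> Ve <- Gj
  P2: Uv <- Kl -> Ve <- Gj
Each backdoor path contains an unconditioned collider, so every path is already blocked with the empty conditioning set:
  P1: blocked at collider Ve (neither it nor any descendant is in the conditioning set).
  P2: blocked at collider Ve (neither it nor any descendant is in the conditioning set).
The empty set is therefore the unique smallest valid set.

{}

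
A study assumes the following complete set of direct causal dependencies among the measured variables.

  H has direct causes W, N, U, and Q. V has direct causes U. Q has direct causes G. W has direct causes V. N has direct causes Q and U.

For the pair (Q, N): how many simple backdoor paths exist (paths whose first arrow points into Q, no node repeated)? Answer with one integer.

A backdoor path from Q to N is any simple undirected path whose first edge points into Q (i.e. leaves Q via a parent).
Parents of Q: {G}.
No simple path from any parent of Q reaches N without revisiting Q, so there are no backdoor paths.

0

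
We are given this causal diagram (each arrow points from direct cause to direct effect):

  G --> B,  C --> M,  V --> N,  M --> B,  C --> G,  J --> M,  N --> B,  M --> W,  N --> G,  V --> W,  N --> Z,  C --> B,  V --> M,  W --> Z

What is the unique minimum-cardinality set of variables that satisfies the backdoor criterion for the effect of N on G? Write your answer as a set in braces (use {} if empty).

Variables eligible for adjustment (non-descendants of N, excluding N and G): {C, J, M, V, W}.
Backdoor paths from N to G:
  P1: N <- V -> M <- C -> G
  P2: N <- V -> M <- C -> B <- G
  P3: N <- V -> M -> B <- C -> G
  P4: N <- V -> M -> B <- G
  P5: N <- V -> W <- M <- C -> G
  P6: N <- V -> W <- M <- C -> B <- G
  P7: N <- V -> W <- M -> B <- C -> G
  P8: N <- V -> W <- M -> B <- G
Each backdoor path contains an unconditioned collider, so every path is already blocked with the empty conditioning set:
  P1: blocked at collider M (neither it nor any descendant is in the conditioning set).
  P2: blocked at collider M (neither it nor any descendant is in the conditioning set).
  P3: blocked at collider B (neither it nor any descendant is in the conditioning set).
  P4: blocked at collider B (neither it nor any descendant is in the conditioning set).
  P5: blocked at collider W (neither it nor any descendant is in the conditioning set).
  P6: blocked at collider W (neither it nor any descendant is in the conditioning set).
  P7: blocked at collider W (neither it nor any descendant is in the conditioning set).
  P8: blocked at collider W (neither it nor any descendant is in the conditioning set).
The empty set is therefore the unique smallest valid set.

{}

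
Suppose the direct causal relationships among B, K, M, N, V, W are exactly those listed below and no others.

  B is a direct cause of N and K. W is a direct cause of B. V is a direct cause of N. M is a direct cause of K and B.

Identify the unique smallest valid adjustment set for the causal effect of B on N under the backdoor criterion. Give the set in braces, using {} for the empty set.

{}

Variables eligible for adjustment (non-descendants of B, excluding B and N): {M, V, W}.
Backdoor paths from B to N:
  (none)
With no backdoor paths the empty set already satisfies the criterion, and it is trivially minimal.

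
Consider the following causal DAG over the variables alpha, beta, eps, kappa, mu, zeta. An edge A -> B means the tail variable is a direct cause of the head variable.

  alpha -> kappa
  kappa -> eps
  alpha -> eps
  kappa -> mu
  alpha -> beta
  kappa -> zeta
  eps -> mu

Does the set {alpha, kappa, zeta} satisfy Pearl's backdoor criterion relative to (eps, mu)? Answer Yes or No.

Yes

Backdoor paths from eps to mu (paths whose first edge points into eps):
  P1: eps <- alpha -> kappa -> mu
  P2: eps <- kappa -> mu
Condition 1 (no descendant of eps in the set): holds — descendants of eps are {mu}; none are in {alpha, kappa, zeta}.
Condition 2 (every backdoor path blocked by {alpha, kappa, zeta}):
  P1: blocked at fork node alpha ∈ conditioning set.
  P2: blocked at fork node kappa ∈ conditioning set.
{alpha, kappa, zeta} satisfies the backdoor criterion.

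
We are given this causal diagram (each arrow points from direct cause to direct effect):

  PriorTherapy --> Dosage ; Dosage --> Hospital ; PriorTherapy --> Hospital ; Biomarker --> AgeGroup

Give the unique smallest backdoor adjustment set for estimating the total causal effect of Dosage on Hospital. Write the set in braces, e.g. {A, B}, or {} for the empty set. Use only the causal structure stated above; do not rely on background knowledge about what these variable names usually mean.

{PriorTherapy}

Variables eligible for adjustment (non-descendants of Dosage, excluding Dosage and Hospital): {AgeGroup, Biomarker, PriorTherapy}.
Backdoor paths from Dosage to Hospital:
  P1: Dosage <- PriorTherapy -> Hospital
The empty set is not sufficient: P1 (Dosage <- PriorTherapy -> Hospital) has no collider blocking it and no conditioned non-collider, so it is open.
Try {PriorTherapy}:
  P1: blocked at fork node PriorTherapy ∈ conditioning set.
{PriorTherapy} contains no descendant of Dosage and blocks every backdoor path.
No other singleton works — e.g. {Biomarker} leaves P1 open — so {PriorTherapy} is the unique smallest valid adjustment set.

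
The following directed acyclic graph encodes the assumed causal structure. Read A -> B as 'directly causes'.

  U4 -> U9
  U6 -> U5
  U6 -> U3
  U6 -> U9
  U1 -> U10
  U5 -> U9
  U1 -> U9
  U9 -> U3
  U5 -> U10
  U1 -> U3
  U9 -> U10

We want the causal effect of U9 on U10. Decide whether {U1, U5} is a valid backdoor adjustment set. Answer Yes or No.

Backdoor paths from U9 to U10 (paths whose first edge points into U9):
  P1: U9 <- U1 -> U3 <- U6 -> U5 -> U10
  P2: U9 <- U1 -> U10
  P3: U9 <- U6 -> U5 -> U10
  P4: U9 <- U6 -> U3 <- U1 -> U10
  P5: U9 <- U5 <- U6 -> U3 <- U1 -> U10
  P6: U9 <- U5 -> U10
Condition 1 (no descendant of U9 in the set): holds — descendants of U9 are {U10, U3}; none are in {U1, U5}.
Condition 2 (every backdoor path blocked by {U1, U5}):
  P1: blocked at fork node U1 ∈ conditioning set.
  P2: blocked at fork node U1 ∈ conditioning set.
  P3: blocked at chain node U5 ∈ conditioning set.
  P4: blocked at collider U3 (neither it nor any descendant is in the conditioning set).
  P5: blocked at chain node U5 ∈ conditioning set.
  P6: blocked at fork node U5 ∈ conditioning set.
{U1, U5} satisfies the backdoor criterion.

Yes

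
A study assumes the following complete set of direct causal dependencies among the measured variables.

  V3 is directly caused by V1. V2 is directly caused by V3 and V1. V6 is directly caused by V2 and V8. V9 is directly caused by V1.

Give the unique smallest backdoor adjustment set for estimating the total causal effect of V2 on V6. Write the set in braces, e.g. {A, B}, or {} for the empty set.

{}

Variables eligible for adjustment (non-descendants of V2, excluding V2 and V6): {V1, V3, V8, V9}.
Backdoor paths from V2 to V6:
  (none)
With no backdoor paths the empty set already satisfies the criterion, and it is trivially minimal.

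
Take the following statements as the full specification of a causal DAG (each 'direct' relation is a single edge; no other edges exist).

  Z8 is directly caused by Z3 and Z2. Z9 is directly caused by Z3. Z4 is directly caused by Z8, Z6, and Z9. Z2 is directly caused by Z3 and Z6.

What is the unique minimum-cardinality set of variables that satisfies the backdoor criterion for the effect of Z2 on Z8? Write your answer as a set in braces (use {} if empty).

Variables eligible for adjustment (non-descendants of Z2, excluding Z2 and Z8): {Z3, Z6, Z9}.
Backdoor paths from Z2 to Z8:
  P1: Z2 <- Z3 -> Z9 -> Z4 <- Z8
  P2: Z2 <- Z3 -> Z8
  P3: Z2 <- Z6 -> Z4 <- Z9 <- Z3 -> Z8
  P4: Z2 <- Z6 -> Z4 <- Z8
The empty set is not sufficient: P2 (Z2 <- Z3 -> Z8) has no collider blocking it and no conditioned non-collider, so it is open.
Try {Z3}:
  P1: blocked at fork node Z3 ∈ conditioning set.
  P2: blocked at fork node Z3 ∈ conditioning set.
  P3: blocked at collider Z4 (neither it nor any descendant is in the conditioning set).
  P4: blocked at collider Z4 (neither it nor any descendant is in the conditioning set).
{Z3} contains no descendant of Z2 and blocks every backdoor path.
No other singleton works — e.g. {Z6} leaves P2 open — so {Z3} is the unique smallest valid adjustment set.

{Z3}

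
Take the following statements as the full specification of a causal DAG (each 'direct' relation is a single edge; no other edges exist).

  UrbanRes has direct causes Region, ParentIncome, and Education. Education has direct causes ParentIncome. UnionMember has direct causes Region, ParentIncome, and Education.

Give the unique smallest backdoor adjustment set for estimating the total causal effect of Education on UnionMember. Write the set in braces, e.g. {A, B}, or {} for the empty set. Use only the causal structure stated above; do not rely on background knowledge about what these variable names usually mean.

{ParentIncome}

Variables eligible for adjustment (non-descendants of Education, excluding Education and UnionMember): {ParentIncome, Region}.
Backdoor paths from Education to UnionMember:
  P1: Education <- ParentIncome -> UrbanRes <- Region -> UnionMember
  P2: Education <- ParentIncome -> UnionMember
The empty set is not sufficient: P2 (Education <- ParentIncome -> UnionMember) has no collider blocking it and no conditioned non-collider, so it is open.
Try {ParentIncome}:
  P1: blocked at fork node ParentIncome ∈ conditioning set.
  P2: blocked at fork node ParentIncome ∈ conditioning set.
{ParentIncome} contains no descendant of Education and blocks every backdoor path.
No other singleton works — e.g. {Region} leaves P2 open — so {ParentIncome} is the unique smallest valid adjustment set.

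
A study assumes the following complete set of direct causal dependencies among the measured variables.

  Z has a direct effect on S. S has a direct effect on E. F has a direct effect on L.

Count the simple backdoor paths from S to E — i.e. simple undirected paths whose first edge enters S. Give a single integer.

0

A backdoor path from S to E is any simple undirected path whose first edge points into S (i.e. leaves S via a parent).
Parents of S: {Z}.
No simple path from any parent of S reaches E without revisiting S, so there are no backdoor paths.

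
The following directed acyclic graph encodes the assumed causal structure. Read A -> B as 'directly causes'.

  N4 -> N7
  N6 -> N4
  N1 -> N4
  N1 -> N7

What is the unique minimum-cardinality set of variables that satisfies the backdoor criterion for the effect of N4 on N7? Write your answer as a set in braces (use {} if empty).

Variables eligible for adjustment (non-descendants of N4, excluding N4 and N7): {N1, N6}.
Backdoor paths from N4 to N7:
  P1: N4 <- N1 -> N7
The empty set is not sufficient: P1 (N4 <- N1 -> N7) has no collider blocking it and no conditioned non-collider, so it is open.
Try {N1}:
  P1: blocked at fork node N1 ∈ conditioning set.
{N1} contains no descendant of N4 and blocks every backdoor path.
No other singleton works — e.g. {N6} leaves P1 open — so {N1} is the unique smallest valid adjustment set.

{N1}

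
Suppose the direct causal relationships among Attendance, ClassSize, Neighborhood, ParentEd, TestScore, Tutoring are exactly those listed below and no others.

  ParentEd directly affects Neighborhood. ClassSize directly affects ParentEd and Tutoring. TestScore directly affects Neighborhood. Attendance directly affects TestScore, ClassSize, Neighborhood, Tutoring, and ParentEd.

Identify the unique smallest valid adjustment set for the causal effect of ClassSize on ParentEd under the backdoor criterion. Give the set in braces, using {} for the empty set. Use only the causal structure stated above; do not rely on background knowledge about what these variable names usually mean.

Variables eligible for adjustment (non-descendants of ClassSize, excluding ClassSize and ParentEd): {Attendance, TestScore}.
Backdoor paths from ClassSize to ParentEd:
  P1: ClassSize <- Attendance -> ParentEd
  P2: ClassSize <- Attendance -> TestScore -> Neighborhood <- ParentEd
  P3: ClassSize <- Attendance -> Neighborhood <- ParentEd
The empty set is not sufficient: P1 (ClassSize <- Attendance -> ParentEd) has no collider blocking it and no conditioned non-collider, so it is open.
Try {Attendance}:
  P1: blocked at fork node Attendance ∈ conditioning set.
  P2: blocked at fork node Attendance ∈ conditioning set.
  P3: blocked at fork node Attendance ∈ conditioning set.
{Attendance} contains no descendant of ClassSize and blocks every backdoor path.
No other singleton works — e.g. {TestScore} leaves P1 open — so {Attendance} is the unique smallest valid adjustment set.

{Attendance}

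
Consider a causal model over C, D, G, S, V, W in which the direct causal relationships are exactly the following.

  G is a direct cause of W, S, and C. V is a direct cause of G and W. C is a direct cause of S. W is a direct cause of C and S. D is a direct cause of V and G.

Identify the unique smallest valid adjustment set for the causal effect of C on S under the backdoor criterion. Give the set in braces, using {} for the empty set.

Variables eligible for adjustment (non-descendants of C, excluding C and S): {D, G, V, W}.
Backdoor paths from C to S:
  P1: C <- G <- D -> V -> W -> S
  P2: C <- G <- V -> W -> S
  P3: C <- G -> W -> S
  P4: C <- G -> S
  P5: C <- W <- V <- D -> G -> S
  P6: C <- W <- V -> G -> S
  P7: C <- W <- G -> S
  P8: C <- W -> S
The empty set is not sufficient: P1 (C <- G <- D -> V -> W -> S) has no collider blocking it and no conditioned non-collider, so it is open.
Try {G, W}:
  P1: blocked at chain node G ∈ conditioning set.
  P2: blocked at chain node G ∈ conditioning set.
  P3: blocked at fork node G ∈ conditioning set.
  P4: blocked at fork node G ∈ conditioning set.
  P5: blocked at chain node W ∈ conditioning set.
  P6: blocked at chain node W ∈ conditioning set.
  P7: blocked at chain node W ∈ conditioning set.
  P8: blocked at fork node W ∈ conditioning set.
{G, W} contains no descendant of C and blocks every backdoor path.
Every element of {G, W} is needed (dropping G leaves P4 open; dropping W leaves P8 open), so no proper subset is valid.
Among all size-2 subsets of the eligible variables, only {G, W} blocks every backdoor path, so it is the unique smallest valid adjustment set.

{G, W}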